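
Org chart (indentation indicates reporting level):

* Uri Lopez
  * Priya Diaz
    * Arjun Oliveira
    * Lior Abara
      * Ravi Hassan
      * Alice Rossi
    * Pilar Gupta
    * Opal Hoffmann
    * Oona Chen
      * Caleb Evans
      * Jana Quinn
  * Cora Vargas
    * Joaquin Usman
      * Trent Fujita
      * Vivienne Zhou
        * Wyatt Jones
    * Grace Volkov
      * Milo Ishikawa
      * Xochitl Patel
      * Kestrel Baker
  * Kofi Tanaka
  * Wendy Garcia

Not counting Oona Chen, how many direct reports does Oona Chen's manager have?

Oona Chen reports to Priya Diaz. Priya Diaz's other direct reports are Arjun Oliveira, Lior Abara, Pilar Gupta, Opal Hoffmann — 4 peers.

4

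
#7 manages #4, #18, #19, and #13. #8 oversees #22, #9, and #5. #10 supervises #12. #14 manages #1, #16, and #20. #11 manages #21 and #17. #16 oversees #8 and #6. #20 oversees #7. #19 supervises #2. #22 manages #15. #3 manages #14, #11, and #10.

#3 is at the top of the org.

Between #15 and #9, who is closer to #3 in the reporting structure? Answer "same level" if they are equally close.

#15 is 5 levels below #3; #9 is 4. #9 is higher.

#9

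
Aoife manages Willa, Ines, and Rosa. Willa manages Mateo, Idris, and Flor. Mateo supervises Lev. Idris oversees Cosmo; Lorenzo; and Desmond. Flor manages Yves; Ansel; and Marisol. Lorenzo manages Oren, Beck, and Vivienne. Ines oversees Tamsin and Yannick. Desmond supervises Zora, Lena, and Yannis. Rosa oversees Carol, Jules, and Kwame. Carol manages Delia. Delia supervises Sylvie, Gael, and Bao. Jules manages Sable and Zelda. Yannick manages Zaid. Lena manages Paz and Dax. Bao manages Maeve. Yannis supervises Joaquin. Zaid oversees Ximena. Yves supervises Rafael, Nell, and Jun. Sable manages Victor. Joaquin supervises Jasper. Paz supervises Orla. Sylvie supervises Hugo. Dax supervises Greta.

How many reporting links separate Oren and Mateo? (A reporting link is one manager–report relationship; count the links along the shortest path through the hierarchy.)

4

Oren is 3 levels below Willa, and Mateo is 1 level below Willa (their lowest common manager). The shortest path runs up from Oren to Willa and back down to Mateo: 3 + 1 = 4 links.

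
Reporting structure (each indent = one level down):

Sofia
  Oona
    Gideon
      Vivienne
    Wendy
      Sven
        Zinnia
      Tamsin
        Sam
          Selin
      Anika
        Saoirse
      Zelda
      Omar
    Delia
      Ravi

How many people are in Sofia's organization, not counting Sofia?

15

Sofia directly manages Oona. Under Oona: Delia, Ravi, Wendy, Omar, Zelda, Anika, Saoirse, Tamsin, Sam, Selin, Sven, Zinnia, Gideon, Vivienne (14). That's 15 in total.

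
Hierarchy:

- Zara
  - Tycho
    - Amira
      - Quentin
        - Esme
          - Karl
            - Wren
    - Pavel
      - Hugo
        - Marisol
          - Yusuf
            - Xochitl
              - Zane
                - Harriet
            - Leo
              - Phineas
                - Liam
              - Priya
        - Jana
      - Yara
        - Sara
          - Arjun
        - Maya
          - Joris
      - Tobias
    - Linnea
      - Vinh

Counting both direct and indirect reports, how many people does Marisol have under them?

8

Marisol directly manages Yusuf. Under Yusuf: Leo, Priya, Phineas, Liam, Xochitl, Zane, Harriet (7). That's 8 in total.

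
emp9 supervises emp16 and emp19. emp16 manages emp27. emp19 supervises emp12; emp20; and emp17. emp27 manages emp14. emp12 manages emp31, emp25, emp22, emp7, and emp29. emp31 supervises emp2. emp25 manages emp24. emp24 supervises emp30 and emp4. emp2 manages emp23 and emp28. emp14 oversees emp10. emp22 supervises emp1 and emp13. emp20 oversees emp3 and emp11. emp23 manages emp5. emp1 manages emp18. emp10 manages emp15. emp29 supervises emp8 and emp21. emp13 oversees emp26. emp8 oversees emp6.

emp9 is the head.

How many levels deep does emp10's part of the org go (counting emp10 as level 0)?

1

The longest chain under emp10 runs emp10 → emp15, which is 1 level below emp10.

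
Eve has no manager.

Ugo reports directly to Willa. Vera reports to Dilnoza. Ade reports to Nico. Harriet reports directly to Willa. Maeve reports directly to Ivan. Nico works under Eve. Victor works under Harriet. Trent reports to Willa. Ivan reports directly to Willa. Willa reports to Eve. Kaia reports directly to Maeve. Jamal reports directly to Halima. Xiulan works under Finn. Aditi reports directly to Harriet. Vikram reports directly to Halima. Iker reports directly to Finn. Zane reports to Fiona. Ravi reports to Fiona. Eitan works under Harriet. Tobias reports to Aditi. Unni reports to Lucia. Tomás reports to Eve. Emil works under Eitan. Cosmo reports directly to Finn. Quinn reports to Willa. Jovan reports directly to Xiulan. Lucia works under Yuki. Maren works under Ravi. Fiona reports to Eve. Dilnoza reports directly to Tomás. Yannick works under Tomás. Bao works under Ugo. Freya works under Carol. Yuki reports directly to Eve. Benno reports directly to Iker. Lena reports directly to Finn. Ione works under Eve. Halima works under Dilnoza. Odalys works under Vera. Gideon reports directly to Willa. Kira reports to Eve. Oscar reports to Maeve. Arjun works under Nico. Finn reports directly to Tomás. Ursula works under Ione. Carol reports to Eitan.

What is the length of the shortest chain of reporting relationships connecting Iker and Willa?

4

Iker is 3 levels below Eve, and Willa is 1 level below Eve (their lowest common manager). The shortest path runs up from Iker to Eve and back down to Willa: 3 + 1 = 4 links.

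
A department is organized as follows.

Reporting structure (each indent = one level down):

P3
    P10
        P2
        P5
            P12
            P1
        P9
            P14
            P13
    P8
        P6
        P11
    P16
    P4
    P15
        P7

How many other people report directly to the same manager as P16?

P16 reports to P3. P3's other direct reports are P10, P8, P4, P15 — 4 peers.

4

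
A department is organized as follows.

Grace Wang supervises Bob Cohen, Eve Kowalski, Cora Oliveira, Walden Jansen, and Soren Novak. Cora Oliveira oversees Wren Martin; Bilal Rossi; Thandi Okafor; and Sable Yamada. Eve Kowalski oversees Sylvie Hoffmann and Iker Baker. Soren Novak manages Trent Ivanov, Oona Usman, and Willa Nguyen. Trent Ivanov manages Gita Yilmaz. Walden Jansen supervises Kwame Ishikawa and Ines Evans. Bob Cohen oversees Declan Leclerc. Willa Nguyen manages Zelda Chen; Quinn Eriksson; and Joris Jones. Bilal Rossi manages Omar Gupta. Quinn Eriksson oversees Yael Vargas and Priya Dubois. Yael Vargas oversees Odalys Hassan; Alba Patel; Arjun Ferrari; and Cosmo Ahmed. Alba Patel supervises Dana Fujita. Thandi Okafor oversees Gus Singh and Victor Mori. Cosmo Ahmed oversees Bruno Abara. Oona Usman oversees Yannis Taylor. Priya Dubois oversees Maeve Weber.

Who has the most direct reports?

Grace Wang

Direct-report counts: Grace Wang has 5; Bob Cohen has 1; Walden Jansen has 2; Soren Novak has 3; Oona Usman has 1; Willa Nguyen has 3; Quinn Eriksson has 2; Priya Dubois has 1; Yael Vargas has 4; Cosmo Ahmed has 1; Alba Patel has 1; Trent Ivanov has 1; Eve Kowalski has 2; Cora Oliveira has 4; Thandi Okafor has 2; Bilal Rossi has 1. The largest is 5, held by Grace Wang.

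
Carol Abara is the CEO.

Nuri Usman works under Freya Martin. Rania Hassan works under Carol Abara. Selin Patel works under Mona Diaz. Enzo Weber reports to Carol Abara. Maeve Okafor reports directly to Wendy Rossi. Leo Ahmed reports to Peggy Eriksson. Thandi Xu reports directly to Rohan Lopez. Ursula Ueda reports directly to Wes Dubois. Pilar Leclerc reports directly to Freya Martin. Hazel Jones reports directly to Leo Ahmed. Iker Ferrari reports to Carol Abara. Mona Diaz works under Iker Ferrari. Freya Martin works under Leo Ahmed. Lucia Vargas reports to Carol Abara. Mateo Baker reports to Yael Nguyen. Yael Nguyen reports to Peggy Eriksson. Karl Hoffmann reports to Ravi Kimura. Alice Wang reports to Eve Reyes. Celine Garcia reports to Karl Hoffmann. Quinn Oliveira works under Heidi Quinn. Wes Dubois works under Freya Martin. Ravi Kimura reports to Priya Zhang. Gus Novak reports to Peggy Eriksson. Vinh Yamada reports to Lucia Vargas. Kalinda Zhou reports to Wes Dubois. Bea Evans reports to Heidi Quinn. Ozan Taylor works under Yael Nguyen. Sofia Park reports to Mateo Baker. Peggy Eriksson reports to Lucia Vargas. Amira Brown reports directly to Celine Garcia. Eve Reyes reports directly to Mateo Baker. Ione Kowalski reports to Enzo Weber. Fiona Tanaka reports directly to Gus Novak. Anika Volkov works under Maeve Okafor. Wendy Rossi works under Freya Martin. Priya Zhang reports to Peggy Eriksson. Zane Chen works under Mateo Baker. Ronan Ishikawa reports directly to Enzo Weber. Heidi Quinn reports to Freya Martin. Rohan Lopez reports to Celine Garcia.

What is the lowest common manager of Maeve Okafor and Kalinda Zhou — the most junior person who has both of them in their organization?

Maeve Okafor's chain of managers is Wendy Rossi, Freya Martin, Leo Ahmed, Peggy Eriksson, Lucia Vargas, Carol Abara. Kalinda Zhou's chain of managers is Wes Dubois, Freya Martin, Leo Ahmed, Peggy Eriksson, Lucia Vargas, Carol Abara. The first manager that appears in both chains is Freya Martin.

Freya Martin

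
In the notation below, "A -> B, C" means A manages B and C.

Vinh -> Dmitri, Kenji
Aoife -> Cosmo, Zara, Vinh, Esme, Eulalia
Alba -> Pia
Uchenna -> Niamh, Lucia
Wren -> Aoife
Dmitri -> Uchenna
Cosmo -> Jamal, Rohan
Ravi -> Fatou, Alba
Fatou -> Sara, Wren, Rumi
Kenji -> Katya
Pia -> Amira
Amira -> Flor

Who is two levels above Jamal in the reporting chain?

Aoife

Jamal reports to Cosmo, and Cosmo reports to Aoife. So Jamal's skip-level manager is Aoife.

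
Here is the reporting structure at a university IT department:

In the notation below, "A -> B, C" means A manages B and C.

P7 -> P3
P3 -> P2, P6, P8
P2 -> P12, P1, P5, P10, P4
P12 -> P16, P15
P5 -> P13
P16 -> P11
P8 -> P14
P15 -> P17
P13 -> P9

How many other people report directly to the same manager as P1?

P1 reports to P2. P2's other direct reports are P12, P5, P10, P4 — 4 peers.

4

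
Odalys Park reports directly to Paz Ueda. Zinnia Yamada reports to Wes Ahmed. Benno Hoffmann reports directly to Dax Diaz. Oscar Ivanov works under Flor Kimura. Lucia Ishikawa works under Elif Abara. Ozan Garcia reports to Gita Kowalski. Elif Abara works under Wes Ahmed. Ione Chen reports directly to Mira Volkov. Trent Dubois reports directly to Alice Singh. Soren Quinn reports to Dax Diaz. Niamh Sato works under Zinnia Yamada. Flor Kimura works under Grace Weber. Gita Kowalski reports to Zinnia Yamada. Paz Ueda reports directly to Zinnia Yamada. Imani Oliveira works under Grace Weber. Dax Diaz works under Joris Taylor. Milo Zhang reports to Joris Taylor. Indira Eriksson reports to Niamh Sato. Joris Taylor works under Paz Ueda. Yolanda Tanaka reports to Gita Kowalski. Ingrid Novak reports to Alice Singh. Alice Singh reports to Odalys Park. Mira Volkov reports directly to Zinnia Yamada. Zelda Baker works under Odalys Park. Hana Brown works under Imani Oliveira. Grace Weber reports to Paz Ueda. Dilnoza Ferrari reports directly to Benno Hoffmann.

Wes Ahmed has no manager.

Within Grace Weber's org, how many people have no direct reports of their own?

2

The people in Grace Weber's organization with no one reporting to them are Hana Brown, Oscar Ivanov. That is 2.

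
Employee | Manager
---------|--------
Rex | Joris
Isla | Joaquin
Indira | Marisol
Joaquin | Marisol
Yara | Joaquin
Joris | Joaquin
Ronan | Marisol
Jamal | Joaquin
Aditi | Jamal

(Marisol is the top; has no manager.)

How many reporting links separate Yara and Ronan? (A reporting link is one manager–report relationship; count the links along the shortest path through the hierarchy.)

3

Yara is 2 levels below Marisol, and Ronan is 1 level below Marisol (their lowest common manager). The shortest path runs up from Yara to Marisol and back down to Ronan: 2 + 1 = 3 links.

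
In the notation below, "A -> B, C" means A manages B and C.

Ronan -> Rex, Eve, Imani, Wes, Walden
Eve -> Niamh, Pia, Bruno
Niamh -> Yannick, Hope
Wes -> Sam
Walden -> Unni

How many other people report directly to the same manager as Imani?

Imani reports to Ronan. Ronan's other direct reports are Rex, Eve, Wes, Walden — 4 peers.

4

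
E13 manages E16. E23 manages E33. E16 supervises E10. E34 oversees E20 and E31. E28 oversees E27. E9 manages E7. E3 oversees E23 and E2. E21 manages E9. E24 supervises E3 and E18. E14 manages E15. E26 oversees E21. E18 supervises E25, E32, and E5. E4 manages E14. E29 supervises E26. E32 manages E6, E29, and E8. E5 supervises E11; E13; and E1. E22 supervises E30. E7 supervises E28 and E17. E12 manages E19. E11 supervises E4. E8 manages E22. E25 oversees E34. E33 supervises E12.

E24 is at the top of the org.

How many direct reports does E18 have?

3

E18 directly manages E32, E25, E5. That is 3 direct reports.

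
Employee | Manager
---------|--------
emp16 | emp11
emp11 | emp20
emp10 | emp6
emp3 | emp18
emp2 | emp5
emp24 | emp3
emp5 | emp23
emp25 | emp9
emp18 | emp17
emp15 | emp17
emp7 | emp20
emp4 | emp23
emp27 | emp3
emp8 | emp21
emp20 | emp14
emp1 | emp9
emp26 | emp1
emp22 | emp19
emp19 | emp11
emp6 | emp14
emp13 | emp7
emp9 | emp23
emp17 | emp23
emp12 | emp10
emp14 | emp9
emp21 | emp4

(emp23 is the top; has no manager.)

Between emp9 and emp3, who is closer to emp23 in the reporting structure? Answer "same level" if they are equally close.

emp9 is 1 level below emp23; emp3 is 3. emp9 is higher.

emp9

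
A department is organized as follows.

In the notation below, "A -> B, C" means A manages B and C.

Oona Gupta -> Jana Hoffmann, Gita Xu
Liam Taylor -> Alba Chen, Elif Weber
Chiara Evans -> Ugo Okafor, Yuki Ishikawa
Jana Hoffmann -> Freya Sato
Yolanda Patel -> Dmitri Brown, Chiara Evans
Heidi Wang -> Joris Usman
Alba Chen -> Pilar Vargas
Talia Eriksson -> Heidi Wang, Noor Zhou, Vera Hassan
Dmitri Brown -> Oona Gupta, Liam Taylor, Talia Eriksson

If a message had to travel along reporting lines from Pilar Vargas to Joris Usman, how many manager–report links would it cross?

Pilar Vargas is 3 levels below Dmitri Brown, and Joris Usman is 3 levels below Dmitri Brown (their lowest common manager). The shortest path runs up from Pilar Vargas to Dmitri Brown and back down to Joris Usman: 3 + 3 = 6 links.

6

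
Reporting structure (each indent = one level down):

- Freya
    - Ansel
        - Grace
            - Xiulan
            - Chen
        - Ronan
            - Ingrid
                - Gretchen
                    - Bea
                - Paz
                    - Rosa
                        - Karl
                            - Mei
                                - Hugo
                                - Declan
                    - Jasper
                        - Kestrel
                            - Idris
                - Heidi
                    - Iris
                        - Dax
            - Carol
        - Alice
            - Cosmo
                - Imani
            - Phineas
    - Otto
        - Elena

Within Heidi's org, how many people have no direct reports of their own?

The only person in Heidi's organization with no one reporting to them is Dax. That is 1.

1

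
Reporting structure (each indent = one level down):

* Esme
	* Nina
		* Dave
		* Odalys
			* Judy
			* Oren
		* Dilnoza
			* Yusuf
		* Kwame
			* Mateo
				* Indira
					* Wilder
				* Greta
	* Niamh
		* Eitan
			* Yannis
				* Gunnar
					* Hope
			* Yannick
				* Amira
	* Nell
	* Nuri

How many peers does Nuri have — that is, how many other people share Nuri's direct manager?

Nuri reports to Esme. Esme's other direct reports are Nina, Niamh, Nell — 3 peers.

3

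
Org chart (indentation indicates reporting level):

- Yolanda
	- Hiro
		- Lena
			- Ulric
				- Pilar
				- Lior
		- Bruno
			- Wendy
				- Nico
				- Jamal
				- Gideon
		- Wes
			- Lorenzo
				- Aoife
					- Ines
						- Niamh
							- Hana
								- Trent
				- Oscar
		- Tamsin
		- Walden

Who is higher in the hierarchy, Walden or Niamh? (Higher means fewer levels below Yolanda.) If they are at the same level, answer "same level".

Walden

Walden is 2 levels below Yolanda; Niamh is 6. Walden is higher.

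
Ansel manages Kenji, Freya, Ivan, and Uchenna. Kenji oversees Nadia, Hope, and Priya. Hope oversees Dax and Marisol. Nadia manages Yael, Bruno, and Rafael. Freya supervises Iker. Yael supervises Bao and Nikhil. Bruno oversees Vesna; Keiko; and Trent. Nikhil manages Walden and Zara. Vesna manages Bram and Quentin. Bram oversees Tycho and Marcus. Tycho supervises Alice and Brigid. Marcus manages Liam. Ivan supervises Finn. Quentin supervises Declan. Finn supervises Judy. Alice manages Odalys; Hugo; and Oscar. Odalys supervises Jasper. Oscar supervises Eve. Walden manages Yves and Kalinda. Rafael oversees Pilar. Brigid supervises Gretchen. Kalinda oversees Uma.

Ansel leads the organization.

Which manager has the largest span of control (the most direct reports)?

Ansel

Direct-report counts: Ansel has 4; Ivan has 1; Finn has 1; Freya has 1; Kenji has 3; Nadia has 3; Rafael has 1; Bruno has 3; Vesna has 2; Quentin has 1; Bram has 2; Marcus has 1; Tycho has 2; Brigid has 1; Alice has 3; Oscar has 1; Odalys has 1; Yael has 2; Nikhil has 2; Walden has 2; Kalinda has 1; Hope has 2. The largest is 4, held by Ansel.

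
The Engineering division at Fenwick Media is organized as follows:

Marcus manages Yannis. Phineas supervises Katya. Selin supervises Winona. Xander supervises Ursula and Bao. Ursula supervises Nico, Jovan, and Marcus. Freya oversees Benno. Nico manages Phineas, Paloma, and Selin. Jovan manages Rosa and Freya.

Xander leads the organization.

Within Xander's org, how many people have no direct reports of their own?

7

The people in Xander's organization with no one reporting to them are Yannis, Benno, Rosa, Winona, Paloma, Katya, Bao. That is 7.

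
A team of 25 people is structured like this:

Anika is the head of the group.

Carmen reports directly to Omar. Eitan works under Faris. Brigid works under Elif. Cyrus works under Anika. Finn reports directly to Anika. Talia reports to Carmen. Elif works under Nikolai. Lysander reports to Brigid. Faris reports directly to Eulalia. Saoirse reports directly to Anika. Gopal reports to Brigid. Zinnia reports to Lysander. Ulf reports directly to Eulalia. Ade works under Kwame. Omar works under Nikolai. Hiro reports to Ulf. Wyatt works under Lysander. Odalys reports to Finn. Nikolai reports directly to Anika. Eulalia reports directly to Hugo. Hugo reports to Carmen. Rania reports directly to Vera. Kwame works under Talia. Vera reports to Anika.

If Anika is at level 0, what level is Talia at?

4

Chain from Talia up to Anika: Talia → Carmen → Omar → Nikolai → Anika. That is 4 steps up, so Talia is 4 levels below Anika.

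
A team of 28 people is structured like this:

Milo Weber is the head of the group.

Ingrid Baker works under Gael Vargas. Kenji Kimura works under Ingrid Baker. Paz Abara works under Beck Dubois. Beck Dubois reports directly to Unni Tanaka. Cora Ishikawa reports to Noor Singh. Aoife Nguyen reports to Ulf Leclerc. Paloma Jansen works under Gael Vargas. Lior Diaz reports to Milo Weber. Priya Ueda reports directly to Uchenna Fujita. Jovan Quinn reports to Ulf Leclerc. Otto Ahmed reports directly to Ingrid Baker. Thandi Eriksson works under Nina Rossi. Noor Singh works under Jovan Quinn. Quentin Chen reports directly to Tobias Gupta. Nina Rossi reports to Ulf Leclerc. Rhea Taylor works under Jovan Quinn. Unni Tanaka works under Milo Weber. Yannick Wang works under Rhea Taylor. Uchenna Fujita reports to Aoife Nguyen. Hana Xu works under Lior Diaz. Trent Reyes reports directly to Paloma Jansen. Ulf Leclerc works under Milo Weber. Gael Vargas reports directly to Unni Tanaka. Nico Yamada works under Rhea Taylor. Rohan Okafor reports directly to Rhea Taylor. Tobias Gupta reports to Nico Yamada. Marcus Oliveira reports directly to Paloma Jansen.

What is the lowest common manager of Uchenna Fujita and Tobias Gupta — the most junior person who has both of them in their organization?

Uchenna Fujita's chain of managers is Aoife Nguyen, Ulf Leclerc, Milo Weber. Tobias Gupta's chain of managers is Nico Yamada, Rhea Taylor, Jovan Quinn, Ulf Leclerc, Milo Weber. The first manager that appears in both chains is Ulf Leclerc.

Ulf Leclerc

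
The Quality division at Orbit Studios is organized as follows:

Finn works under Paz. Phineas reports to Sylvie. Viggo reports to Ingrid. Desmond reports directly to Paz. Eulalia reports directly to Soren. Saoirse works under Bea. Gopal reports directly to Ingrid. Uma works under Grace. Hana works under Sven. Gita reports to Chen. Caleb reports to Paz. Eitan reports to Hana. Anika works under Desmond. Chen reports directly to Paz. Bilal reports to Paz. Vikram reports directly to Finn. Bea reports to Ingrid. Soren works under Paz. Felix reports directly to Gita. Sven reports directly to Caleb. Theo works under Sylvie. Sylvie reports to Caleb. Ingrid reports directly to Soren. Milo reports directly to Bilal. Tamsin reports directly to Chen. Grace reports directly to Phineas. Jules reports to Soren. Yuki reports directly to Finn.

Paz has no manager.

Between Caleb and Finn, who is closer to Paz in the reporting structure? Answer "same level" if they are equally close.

same level

Both Caleb and Finn are 1 level below Paz.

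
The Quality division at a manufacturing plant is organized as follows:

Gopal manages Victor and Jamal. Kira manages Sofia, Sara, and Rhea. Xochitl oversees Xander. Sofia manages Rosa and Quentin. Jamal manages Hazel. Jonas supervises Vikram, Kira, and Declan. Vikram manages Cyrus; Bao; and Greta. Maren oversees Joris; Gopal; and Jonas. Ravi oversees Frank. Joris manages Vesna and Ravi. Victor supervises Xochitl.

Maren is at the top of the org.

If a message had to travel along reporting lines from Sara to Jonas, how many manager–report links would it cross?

2

Sara is in Jonas's organization: the chain from Sara up to Jonas is Sara → Kira → Jonas, which is 2 links.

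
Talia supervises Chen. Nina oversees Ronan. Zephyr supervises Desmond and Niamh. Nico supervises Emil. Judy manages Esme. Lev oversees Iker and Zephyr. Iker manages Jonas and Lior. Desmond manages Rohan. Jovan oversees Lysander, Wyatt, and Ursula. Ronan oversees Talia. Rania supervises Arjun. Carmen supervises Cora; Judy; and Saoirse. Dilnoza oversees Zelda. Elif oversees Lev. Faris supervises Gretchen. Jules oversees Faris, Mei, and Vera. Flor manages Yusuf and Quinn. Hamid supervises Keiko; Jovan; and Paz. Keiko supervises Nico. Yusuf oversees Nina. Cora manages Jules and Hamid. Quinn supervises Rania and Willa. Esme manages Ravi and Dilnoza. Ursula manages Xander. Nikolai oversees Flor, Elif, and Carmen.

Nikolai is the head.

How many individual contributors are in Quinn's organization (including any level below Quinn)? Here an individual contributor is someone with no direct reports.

The people in Quinn's organization with no one reporting to them are Willa, Arjun. That is 2.

2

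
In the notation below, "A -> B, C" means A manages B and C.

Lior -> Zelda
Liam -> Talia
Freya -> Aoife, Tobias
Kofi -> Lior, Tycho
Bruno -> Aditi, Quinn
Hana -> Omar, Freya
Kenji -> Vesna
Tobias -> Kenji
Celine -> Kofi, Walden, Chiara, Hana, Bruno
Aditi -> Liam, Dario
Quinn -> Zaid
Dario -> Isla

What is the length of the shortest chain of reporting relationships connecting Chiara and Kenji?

5

Chiara is 1 level below Celine, and Kenji is 4 levels below Celine (their lowest common manager). The shortest path runs up from Chiara to Celine and back down to Kenji: 1 + 4 = 5 links.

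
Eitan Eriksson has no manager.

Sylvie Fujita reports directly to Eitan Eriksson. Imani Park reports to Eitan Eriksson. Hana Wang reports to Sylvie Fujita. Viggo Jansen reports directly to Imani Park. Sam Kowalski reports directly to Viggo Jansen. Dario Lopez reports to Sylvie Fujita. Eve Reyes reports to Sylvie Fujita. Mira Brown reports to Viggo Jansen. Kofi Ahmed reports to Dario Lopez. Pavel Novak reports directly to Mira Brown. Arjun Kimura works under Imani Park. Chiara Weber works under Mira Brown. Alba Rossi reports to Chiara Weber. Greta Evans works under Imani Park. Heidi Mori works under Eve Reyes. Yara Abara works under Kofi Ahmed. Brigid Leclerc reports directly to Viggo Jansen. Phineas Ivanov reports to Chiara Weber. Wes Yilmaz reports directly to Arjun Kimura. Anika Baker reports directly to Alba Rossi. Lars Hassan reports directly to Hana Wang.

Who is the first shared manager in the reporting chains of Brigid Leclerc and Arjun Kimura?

Brigid Leclerc's chain of managers is Viggo Jansen, Imani Park, Eitan Eriksson. Arjun Kimura's chain of managers is Imani Park, Eitan Eriksson. The first manager that appears in both chains is Imani Park.

Imani Park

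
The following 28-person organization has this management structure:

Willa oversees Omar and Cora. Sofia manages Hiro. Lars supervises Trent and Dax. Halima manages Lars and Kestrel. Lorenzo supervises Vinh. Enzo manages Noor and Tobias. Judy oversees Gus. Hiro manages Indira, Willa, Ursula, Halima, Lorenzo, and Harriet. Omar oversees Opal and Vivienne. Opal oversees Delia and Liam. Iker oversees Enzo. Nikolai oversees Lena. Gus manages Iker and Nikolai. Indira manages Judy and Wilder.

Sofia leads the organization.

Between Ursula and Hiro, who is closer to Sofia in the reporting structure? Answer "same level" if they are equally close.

Hiro

Ursula is 2 levels below Sofia; Hiro is 1. Hiro is higher.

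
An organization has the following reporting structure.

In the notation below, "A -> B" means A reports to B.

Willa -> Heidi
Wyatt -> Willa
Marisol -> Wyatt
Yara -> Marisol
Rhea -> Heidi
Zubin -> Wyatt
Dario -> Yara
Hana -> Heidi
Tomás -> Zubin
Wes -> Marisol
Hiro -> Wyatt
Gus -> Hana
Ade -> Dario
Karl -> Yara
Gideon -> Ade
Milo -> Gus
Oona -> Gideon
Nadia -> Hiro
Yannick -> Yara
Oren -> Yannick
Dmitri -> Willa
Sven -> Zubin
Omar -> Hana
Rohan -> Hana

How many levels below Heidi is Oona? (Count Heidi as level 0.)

Chain from Oona up to Heidi: Oona → Gideon → Ade → Dario → Yara → Marisol → Wyatt → Willa → Heidi. That is 8 steps up, so Oona is 8 levels below Heidi.

8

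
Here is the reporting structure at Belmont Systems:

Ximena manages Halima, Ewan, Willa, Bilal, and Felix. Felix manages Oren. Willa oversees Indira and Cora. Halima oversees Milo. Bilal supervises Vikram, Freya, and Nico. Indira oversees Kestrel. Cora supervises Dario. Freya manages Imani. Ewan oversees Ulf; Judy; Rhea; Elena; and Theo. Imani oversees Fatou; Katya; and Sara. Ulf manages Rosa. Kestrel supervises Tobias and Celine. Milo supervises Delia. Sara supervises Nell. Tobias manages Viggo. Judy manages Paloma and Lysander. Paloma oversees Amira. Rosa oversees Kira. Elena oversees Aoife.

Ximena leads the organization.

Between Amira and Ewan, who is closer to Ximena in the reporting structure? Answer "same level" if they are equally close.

Ewan

Amira is 4 levels below Ximena; Ewan is 1. Ewan is higher.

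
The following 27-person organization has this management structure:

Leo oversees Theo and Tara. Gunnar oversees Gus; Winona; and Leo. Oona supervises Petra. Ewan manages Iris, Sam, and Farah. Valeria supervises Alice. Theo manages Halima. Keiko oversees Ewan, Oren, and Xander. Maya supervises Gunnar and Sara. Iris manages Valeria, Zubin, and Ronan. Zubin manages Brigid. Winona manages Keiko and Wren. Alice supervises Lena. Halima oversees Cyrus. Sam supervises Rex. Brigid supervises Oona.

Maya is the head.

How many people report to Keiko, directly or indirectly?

15

Keiko directly manages Ewan, Xander, Oren. Under Ewan: Farah, Sam, Rex, Iris, Ronan, Zubin, Brigid, Oona, Petra, Valeria, Alice, Lena (12). Xander has no reports. Oren has no reports. So Keiko's organization is 3 direct reports plus everyone under them: 13 + 1 + 1 = 15.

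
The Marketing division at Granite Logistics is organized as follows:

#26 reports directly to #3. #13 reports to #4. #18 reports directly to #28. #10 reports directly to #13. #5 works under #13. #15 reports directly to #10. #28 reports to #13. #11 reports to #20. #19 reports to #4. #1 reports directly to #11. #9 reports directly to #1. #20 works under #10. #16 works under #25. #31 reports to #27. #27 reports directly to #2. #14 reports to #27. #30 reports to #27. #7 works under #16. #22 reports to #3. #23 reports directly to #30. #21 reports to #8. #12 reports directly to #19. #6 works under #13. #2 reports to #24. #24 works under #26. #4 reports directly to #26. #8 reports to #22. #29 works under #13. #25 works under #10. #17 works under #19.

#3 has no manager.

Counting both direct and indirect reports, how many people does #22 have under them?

2

#22 directly manages #8. Under #8: #21 (1). That's 2 in total.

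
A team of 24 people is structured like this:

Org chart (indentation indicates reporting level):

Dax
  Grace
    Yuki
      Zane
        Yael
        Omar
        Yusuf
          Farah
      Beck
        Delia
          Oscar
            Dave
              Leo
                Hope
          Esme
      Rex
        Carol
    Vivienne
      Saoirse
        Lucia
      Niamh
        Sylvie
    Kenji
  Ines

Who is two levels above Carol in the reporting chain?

Carol reports to Rex, and Rex reports to Yuki. So Carol's skip-level manager is Yuki.

Yuki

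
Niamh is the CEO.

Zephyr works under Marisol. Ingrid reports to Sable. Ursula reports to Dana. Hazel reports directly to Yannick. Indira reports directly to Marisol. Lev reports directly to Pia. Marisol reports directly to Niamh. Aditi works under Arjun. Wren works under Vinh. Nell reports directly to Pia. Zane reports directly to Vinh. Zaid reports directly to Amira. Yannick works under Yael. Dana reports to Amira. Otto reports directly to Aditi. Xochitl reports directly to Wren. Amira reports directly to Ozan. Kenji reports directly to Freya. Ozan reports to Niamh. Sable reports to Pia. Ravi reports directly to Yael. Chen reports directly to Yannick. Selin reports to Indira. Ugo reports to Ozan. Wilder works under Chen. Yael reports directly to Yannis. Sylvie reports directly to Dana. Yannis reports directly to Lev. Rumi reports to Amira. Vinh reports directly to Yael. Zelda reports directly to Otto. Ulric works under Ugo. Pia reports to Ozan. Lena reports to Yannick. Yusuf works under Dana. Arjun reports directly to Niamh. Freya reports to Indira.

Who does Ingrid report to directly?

Ingrid reports directly to Sable.

Sable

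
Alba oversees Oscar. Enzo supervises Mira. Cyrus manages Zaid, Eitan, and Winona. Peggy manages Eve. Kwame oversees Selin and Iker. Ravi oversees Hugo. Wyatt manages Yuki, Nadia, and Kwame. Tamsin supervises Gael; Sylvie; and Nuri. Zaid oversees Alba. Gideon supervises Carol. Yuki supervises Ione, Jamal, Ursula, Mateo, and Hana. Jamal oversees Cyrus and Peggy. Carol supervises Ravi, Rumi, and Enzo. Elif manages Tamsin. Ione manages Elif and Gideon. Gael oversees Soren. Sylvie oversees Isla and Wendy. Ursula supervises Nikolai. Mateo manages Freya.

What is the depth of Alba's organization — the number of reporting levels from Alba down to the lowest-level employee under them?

The longest chain under Alba runs Alba → Oscar, which is 1 level below Alba.

1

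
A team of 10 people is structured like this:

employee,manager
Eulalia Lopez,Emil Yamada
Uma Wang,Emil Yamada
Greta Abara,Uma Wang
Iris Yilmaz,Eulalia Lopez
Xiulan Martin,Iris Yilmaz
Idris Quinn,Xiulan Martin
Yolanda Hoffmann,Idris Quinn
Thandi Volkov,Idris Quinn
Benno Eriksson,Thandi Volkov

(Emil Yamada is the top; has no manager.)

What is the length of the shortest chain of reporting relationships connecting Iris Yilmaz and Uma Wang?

3

Iris Yilmaz is 2 levels below Emil Yamada, and Uma Wang is 1 level below Emil Yamada (their lowest common manager). The shortest path runs up from Iris Yilmaz to Emil Yamada and back down to Uma Wang: 2 + 1 = 3 links.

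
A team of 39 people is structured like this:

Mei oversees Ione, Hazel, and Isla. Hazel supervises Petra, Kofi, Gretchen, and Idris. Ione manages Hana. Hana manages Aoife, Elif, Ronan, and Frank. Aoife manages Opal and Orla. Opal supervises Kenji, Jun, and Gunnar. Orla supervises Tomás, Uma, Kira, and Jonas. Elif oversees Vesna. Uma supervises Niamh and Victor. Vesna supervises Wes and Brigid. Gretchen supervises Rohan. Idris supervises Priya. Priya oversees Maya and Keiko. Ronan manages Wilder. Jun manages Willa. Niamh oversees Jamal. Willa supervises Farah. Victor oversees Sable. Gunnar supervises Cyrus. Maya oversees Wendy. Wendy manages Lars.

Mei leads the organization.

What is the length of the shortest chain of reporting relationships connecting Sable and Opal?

5

Sable is 4 levels below Aoife, and Opal is 1 level below Aoife (their lowest common manager). The shortest path runs up from Sable to Aoife and back down to Opal: 4 + 1 = 5 links.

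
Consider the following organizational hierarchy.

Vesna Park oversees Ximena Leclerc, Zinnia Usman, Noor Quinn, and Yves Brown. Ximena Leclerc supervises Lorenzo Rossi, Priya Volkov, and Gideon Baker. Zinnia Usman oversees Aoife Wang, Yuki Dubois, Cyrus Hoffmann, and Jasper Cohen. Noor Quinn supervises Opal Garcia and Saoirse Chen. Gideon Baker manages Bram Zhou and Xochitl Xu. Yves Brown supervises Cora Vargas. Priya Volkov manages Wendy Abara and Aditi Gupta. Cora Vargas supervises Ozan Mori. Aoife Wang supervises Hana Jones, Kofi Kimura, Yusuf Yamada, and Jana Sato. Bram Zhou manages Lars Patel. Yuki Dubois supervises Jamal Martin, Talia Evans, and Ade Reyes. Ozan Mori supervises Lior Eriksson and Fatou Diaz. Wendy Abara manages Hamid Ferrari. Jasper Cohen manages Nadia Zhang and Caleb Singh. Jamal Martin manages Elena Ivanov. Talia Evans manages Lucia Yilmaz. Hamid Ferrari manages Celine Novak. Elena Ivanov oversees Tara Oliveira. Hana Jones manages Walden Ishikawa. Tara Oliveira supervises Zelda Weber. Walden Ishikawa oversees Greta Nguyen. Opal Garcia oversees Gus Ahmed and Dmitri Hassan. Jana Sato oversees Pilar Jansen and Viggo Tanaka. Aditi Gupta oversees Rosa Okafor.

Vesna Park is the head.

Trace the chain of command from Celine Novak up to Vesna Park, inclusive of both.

Celine Novak reports to Hamid Ferrari. Hamid Ferrari reports to Wendy Abara. Wendy Abara reports to Priya Volkov. Priya Volkov reports to Ximena Leclerc. Ximena Leclerc reports to Vesna Park. Vesna Park is at the top.

Celine Novak -> Hamid Ferrari -> Wendy Abara -> Priya Volkov -> Ximena Leclerc -> Vesna Park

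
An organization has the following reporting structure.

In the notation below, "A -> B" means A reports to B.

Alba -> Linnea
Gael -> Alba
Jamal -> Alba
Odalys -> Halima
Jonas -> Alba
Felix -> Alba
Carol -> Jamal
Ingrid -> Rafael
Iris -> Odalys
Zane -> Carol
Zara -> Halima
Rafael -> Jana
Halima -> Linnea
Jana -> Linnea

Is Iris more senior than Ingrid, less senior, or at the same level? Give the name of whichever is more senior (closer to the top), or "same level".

same level

Both Iris and Ingrid are 3 levels below Linnea.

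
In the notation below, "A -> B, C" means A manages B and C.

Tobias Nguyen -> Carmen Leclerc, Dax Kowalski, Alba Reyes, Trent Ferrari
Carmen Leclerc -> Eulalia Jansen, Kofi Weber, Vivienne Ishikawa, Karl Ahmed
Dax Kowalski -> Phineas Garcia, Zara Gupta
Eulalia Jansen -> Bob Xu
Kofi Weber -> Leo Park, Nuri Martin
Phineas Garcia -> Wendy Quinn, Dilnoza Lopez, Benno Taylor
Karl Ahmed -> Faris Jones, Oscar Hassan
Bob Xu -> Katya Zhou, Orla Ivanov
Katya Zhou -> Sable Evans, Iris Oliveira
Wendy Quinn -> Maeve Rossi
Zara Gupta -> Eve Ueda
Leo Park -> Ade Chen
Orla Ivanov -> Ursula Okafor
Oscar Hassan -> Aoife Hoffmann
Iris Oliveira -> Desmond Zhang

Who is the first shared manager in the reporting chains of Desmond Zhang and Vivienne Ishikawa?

Desmond Zhang's chain of managers is Iris Oliveira, Katya Zhou, Bob Xu, Eulalia Jansen, Carmen Leclerc, Tobias Nguyen. Vivienne Ishikawa's chain of managers is Carmen Leclerc, Tobias Nguyen. The first manager that appears in both chains is Carmen Leclerc.

Carmen Leclerc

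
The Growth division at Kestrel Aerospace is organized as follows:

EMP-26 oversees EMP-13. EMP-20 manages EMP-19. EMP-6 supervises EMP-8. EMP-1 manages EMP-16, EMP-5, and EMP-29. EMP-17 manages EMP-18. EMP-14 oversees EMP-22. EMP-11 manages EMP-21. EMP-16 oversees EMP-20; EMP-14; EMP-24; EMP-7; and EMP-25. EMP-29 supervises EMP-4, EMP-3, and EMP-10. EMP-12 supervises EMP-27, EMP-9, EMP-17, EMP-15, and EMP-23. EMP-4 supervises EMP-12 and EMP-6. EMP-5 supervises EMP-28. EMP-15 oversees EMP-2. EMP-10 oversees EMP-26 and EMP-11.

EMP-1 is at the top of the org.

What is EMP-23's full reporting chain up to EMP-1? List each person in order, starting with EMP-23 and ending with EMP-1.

EMP-23 -> EMP-12 -> EMP-4 -> EMP-29 -> EMP-1

EMP-23 reports to EMP-12. EMP-12 reports to EMP-4. EMP-4 reports to EMP-29. EMP-29 reports to EMP-1. EMP-1 is at the top.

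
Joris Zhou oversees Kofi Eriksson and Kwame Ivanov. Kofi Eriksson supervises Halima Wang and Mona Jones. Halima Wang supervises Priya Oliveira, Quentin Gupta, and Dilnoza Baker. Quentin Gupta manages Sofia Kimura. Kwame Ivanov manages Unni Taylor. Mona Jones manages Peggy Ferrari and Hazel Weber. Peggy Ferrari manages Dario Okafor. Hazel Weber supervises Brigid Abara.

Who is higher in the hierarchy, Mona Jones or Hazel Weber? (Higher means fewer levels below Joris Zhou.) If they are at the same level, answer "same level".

Mona Jones

Mona Jones is 2 levels below Joris Zhou; Hazel Weber is 3. Mona Jones is higher.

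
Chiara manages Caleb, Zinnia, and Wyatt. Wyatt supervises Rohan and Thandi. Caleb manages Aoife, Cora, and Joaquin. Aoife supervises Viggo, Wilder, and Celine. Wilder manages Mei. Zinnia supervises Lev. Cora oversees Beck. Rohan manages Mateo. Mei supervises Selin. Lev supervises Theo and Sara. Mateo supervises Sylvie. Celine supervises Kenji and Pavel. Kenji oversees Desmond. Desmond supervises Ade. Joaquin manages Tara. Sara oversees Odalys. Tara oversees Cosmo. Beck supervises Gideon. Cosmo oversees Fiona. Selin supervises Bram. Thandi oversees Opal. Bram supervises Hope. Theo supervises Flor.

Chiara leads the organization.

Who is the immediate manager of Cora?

Cora reports directly to Caleb.

Caleb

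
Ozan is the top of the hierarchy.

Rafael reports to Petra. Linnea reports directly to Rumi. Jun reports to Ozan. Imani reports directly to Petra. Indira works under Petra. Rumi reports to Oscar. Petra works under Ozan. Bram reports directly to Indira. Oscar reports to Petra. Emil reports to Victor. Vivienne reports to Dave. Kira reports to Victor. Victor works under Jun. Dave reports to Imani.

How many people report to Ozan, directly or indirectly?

Ozan directly manages Jun, Petra. Under Jun: Victor, Kira, Emil (3). Under Petra: Indira, Bram, Rafael, Imani, Dave, Vivienne, Oscar, Rumi, Linnea (9). So Ozan's organization is 2 direct reports plus everyone under them: 4 + 10 = 14.

14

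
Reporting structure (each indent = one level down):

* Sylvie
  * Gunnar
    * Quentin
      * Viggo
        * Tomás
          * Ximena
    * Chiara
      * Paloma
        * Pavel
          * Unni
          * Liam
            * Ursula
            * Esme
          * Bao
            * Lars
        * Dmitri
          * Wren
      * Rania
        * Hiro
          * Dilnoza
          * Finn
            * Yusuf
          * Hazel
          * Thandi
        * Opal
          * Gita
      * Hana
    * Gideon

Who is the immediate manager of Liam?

Pavel

Liam reports directly to Pavel.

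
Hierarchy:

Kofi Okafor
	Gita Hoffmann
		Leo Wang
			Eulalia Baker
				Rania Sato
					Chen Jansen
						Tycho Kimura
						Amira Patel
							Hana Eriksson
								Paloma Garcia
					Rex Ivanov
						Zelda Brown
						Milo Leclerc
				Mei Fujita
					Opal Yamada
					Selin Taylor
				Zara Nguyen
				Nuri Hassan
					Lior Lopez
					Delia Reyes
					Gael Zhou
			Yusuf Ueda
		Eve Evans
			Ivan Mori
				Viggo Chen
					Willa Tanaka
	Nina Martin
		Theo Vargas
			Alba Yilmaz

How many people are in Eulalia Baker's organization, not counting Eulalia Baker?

17

Eulalia Baker directly manages Rania Sato, Mei Fujita, Zara Nguyen, Nuri Hassan. Under Rania Sato: Rex Ivanov, Milo Leclerc, Zelda Brown, Chen Jansen, Amira Patel, Hana Eriksson, Paloma Garcia, Tycho Kimura (8). Under Mei Fujita: Selin Taylor, Opal Yamada (2). Zara Nguyen has no reports. Under Nuri Hassan: Gael Zhou, Delia Reyes, Lior Lopez (3). So Eulalia Baker's organization is 4 direct reports plus everyone under them: 9 + 3 + 1 + 4 = 17.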